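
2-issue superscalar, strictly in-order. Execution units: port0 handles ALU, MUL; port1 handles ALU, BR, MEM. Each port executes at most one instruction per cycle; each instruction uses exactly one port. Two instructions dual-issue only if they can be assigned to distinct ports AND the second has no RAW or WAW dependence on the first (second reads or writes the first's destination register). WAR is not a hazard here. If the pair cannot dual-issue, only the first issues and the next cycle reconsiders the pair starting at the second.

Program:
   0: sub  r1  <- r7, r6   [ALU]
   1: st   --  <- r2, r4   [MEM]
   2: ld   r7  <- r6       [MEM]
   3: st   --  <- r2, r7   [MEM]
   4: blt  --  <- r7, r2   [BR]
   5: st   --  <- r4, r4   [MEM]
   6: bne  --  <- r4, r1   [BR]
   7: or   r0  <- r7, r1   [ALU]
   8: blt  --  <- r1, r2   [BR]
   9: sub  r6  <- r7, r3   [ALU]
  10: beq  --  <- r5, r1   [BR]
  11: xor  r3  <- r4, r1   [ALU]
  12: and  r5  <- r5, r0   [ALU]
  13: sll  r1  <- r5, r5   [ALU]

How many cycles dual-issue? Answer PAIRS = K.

PAIRS = 4

  cy0 -> i0/i1 (sub+st) 2-wide
  cy1 -> i2 (ld) no-port MEM/MEM
  cy2 -> i3 (st) no-port MEM/BR
  cy3 -> i4 (blt) no-port BR/MEM
  cy4 -> i5 (st) no-port MEM/BR
  cy5 -> i6/i7 (bne+or) 2-wide
  cy6 -> i8/i9 (blt+sub) 2-wide
  cy7 -> i10/i11 (beq+xor) 2-wide
  cy8 -> i12 (and) RAW r5
  cy9 -> i13 (sll) tail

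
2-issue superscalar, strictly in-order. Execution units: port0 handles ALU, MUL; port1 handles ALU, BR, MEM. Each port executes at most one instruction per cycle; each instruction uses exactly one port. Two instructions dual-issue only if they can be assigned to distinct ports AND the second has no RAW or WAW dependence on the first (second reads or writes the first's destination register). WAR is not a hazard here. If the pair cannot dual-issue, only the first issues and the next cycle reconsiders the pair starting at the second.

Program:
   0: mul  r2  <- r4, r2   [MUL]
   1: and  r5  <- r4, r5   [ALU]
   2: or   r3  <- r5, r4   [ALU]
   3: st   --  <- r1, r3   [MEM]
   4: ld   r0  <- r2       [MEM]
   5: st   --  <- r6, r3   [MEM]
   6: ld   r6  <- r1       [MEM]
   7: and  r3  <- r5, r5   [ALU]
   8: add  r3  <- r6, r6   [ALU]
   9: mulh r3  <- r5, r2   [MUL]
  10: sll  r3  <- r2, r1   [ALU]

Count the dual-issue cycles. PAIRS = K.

PAIRS = 2

[0] i0/i1  mul.MUL;and.ALU  -- 2-wide
[1] i2  or.ALU  -- RAW r3
[2] i3  st.MEM  -- no-port MEM/MEM
[3] i4  ld.MEM  -- no-port MEM/MEM
[4] i5  st.MEM  -- no-port MEM/MEM
[5] i6/i7  ld.MEM;and.ALU  -- 2-wide
[6] i8  add.ALU  -- WAW r3
[7] i9  mulh.MUL  -- WAW r3
[8] i10  sll.ALU  -- tail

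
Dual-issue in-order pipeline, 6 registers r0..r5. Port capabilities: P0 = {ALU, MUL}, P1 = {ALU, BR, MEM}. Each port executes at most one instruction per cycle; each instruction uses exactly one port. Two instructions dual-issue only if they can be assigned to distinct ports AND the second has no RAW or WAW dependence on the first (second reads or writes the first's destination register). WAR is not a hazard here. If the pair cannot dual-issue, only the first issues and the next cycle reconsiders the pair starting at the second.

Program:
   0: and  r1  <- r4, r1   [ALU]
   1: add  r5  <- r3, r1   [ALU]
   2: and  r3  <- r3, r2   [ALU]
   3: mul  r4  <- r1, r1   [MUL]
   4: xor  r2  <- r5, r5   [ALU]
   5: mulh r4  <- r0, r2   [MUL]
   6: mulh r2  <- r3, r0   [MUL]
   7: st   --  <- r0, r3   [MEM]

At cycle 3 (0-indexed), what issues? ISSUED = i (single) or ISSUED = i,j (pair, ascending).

#0 head=0: and i0 RAW r1
#1 head=1: add and i1/i2 2-wide
#2 head=3: mul xor i3/i4 2-wide
#3 head=5: mulh i5 no-port MUL/MUL
#4 head=6: mulh st i6/i7 2-wide

ISSUED = 5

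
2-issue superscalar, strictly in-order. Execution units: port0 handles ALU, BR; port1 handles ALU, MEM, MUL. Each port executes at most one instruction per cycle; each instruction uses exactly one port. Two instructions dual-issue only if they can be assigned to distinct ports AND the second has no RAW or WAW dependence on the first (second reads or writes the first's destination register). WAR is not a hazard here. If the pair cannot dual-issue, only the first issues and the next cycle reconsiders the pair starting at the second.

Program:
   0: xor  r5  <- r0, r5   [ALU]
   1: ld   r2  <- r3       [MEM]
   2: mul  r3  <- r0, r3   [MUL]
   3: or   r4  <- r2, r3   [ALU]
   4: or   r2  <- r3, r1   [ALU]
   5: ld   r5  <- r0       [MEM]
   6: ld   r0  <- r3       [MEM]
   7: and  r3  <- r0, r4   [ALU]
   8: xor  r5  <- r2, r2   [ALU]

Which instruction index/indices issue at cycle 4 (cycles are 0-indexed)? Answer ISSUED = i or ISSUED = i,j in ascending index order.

[0] i0,i1  xor.ALU+ld.MEM  -- dual
[1] i2  mul.MUL  -- RAW r3
[2] i3,i4  or.ALU+or.ALU  -- dual
[3] i5  ld.MEM  -- no-port MEM/MEM
[4] i6  ld.MEM  -- RAW r0
[5] i7,i8  and.ALU+xor.ALU  -- dual

ISSUED = 6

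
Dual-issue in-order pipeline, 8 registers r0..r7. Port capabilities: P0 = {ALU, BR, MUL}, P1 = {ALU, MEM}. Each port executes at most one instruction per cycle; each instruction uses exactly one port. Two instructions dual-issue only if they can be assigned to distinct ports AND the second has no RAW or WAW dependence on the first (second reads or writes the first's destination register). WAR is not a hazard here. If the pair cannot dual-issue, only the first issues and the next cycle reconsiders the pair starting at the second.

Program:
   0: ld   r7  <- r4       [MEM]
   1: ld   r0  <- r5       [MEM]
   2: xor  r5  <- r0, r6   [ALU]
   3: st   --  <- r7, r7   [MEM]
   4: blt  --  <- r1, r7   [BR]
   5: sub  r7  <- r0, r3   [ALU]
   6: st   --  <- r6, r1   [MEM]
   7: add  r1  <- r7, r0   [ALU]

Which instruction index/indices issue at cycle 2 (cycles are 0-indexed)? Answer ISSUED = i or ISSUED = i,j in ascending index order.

ISSUED = 2,3

[0] i0  ld.MEM  -- no-port MEM/MEM
[1] i1  ld.MEM  -- RAW r0
[2] i2&i3  xor.ALU;st.MEM  -- pair
[3] i4&i5  blt.BR;sub.ALU  -- pair
[4] i6&i7  st.MEM;add.ALU  -- pair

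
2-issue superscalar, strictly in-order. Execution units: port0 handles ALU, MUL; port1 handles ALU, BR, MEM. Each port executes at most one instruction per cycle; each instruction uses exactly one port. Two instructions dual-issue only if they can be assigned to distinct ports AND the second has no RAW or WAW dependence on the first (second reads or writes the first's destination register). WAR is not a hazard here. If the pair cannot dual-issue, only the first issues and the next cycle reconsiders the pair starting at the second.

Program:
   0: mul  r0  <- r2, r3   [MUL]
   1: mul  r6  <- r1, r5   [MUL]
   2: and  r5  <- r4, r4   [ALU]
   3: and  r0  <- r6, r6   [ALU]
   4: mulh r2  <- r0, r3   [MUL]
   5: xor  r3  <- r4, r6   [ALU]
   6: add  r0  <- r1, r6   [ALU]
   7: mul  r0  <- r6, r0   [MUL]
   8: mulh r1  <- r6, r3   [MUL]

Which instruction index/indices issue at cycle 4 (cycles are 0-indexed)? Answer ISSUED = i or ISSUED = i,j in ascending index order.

  cy0 -> i0 (mul) no-port MUL/MUL
  cy1 -> i1+i2 (mul;and) pair
  cy2 -> i3 (and) RAW r0
  cy3 -> i4+i5 (mulh;xor) pair
  cy4 -> i6 (add) RAW+WAW r0
  cy5 -> i7 (mul) no-port MUL/MUL
  cy6 -> i8 (mulh) tail

ISSUED = 6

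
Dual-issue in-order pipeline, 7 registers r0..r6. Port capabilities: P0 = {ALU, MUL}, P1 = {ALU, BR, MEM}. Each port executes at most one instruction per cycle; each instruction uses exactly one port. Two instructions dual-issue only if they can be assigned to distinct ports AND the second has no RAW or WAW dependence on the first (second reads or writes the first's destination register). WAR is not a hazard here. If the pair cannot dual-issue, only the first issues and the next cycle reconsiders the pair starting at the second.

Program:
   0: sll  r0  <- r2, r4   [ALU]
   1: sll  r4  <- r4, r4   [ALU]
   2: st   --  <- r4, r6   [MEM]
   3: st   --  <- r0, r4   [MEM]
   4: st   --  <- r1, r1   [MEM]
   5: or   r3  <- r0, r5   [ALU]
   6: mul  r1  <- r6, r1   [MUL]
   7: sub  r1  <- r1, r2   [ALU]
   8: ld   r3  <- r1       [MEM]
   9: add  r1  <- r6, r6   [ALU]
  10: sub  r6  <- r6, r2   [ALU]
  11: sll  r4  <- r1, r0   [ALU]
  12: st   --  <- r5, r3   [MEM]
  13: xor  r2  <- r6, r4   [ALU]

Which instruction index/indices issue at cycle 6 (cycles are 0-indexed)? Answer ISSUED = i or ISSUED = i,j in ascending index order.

ISSUED = 8,9

[0] i0&i1  sll.ALU/sll.ALU  -- pair
[1] i2  st.MEM  -- no-port MEM/MEM
[2] i3  st.MEM  -- no-port MEM/MEM
[3] i4&i5  st.MEM/or.ALU  -- pair
[4] i6  mul.MUL  -- RAW+WAW r1
[5] i7  sub.ALU  -- RAW r1
[6] i8&i9  ld.MEM/add.ALU  -- pair
[7] i10&i11  sub.ALU/sll.ALU  -- pair
[8] i12&i13  st.MEM/xor.ALU  -- pair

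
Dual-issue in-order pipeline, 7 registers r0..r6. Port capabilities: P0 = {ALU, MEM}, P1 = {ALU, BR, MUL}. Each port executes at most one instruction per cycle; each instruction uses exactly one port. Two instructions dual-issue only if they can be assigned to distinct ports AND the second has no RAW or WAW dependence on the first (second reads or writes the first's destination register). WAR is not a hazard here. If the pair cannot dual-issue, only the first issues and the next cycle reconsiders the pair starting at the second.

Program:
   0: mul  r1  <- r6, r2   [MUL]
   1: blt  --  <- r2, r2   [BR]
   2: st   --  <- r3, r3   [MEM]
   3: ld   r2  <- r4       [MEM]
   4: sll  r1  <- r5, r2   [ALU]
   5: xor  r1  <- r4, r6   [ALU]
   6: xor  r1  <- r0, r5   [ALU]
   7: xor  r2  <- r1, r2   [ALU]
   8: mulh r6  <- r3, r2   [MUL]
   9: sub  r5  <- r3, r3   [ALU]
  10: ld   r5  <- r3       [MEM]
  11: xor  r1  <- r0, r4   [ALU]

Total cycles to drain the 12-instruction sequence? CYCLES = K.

#0 head=0: mul i0 no-port MUL/BR
#1 head=1: blt/st i1/i2 dual
#2 head=3: ld i3 RAW r2
#3 head=4: sll i4 WAW r1
#4 head=5: xor i5 WAW r1
#5 head=6: xor i6 RAW r1
#6 head=7: xor i7 RAW r2
#7 head=8: mulh/sub i8/i9 dual
#8 head=10: ld/xor i10/i11 dual

CYCLES = 9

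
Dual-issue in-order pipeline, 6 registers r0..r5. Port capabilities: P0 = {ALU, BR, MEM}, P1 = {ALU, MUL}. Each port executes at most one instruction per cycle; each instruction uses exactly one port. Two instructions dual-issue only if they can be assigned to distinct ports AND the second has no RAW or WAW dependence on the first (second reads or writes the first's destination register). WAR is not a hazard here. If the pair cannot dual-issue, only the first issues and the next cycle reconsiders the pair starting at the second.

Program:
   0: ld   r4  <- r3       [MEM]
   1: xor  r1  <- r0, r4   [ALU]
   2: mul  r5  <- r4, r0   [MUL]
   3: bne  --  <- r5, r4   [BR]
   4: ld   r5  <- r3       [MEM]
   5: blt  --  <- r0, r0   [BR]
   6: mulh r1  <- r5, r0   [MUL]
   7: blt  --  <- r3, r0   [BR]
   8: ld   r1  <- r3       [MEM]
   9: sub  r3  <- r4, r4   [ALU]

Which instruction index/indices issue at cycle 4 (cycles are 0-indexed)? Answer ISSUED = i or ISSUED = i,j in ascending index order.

ISSUED = 5,6

#0 head=0: ld i0 RAW r4
#1 head=1: xor;mul i1&i2 pair
#2 head=3: bne i3 no-port BR/MEM
#3 head=4: ld i4 no-port MEM/BR
#4 head=5: blt;mulh i5&i6 pair
#5 head=7: blt i7 no-port BR/MEM
#6 head=8: ld;sub i8&i9 pair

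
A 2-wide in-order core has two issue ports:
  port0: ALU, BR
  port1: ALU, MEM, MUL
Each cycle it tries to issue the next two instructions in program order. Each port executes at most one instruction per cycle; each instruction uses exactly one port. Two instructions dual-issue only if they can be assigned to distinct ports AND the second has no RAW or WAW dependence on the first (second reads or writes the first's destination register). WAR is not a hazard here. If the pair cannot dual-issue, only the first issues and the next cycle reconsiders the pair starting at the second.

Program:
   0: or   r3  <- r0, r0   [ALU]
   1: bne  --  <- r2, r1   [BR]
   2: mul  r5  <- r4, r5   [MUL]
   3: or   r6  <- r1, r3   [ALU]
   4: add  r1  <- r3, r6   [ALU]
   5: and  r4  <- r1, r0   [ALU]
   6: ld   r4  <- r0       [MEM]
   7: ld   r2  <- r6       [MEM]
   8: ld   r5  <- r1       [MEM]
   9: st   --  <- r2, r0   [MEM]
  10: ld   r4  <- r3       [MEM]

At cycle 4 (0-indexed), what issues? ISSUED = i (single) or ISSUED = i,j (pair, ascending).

ISSUED = 6

#0 head=0: or.ALU+bne.BR i0,i1 dual
#1 head=2: mul.MUL+or.ALU i2,i3 dual
#2 head=4: add.ALU i4 RAW r1
#3 head=5: and.ALU i5 WAW r4
#4 head=6: ld.MEM i6 no-port MEM/MEM
#5 head=7: ld.MEM i7 no-port MEM/MEM
#6 head=8: ld.MEM i8 no-port MEM/MEM
#7 head=9: st.MEM i9 no-port MEM/MEM
#8 head=10: ld.MEM i10 tail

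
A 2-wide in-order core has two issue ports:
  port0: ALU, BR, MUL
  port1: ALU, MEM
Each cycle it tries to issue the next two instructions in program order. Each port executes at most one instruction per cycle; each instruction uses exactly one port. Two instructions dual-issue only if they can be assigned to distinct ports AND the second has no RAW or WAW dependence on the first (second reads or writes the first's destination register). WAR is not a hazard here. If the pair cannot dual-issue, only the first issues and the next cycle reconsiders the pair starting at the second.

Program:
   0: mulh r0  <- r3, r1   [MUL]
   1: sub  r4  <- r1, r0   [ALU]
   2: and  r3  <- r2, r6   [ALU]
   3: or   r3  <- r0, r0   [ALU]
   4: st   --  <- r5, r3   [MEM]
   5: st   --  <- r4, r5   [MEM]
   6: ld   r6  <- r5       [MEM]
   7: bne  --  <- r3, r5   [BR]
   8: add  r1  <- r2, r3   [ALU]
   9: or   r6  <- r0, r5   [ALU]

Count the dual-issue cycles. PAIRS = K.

PAIRS = 3

  cy0 -> i0 (mulh) RAW r0
  cy1 -> i1+i2 (sub and) pair
  cy2 -> i3 (or) RAW r3
  cy3 -> i4 (st) no-port MEM/MEM
  cy4 -> i5 (st) no-port MEM/MEM
  cy5 -> i6+i7 (ld bne) pair
  cy6 -> i8+i9 (add or) pair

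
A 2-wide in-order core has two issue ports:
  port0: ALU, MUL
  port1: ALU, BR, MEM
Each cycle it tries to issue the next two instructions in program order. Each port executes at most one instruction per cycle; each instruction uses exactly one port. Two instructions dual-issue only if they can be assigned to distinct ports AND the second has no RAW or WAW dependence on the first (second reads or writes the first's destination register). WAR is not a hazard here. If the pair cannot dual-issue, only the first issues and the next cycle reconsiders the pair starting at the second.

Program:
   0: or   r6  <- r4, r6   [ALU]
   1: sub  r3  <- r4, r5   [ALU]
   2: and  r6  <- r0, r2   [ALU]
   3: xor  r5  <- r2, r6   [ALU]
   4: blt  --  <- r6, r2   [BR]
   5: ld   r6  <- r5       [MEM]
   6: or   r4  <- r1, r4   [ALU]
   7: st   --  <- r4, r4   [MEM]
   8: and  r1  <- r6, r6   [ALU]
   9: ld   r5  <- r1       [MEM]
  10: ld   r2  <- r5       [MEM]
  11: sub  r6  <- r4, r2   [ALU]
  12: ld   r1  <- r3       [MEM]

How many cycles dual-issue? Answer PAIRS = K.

t=0 i0+i1:or+sub ; 2-wide
t=1 i2:and ; RAW r6
t=2 i3+i4:xor+blt ; 2-wide
t=3 i5+i6:ld+or ; 2-wide
t=4 i7+i8:st+and ; 2-wide
t=5 i9:ld ; no-port MEM/MEM
t=6 i10:ld ; RAW r2
t=7 i11+i12:sub+ld ; 2-wide

PAIRS = 5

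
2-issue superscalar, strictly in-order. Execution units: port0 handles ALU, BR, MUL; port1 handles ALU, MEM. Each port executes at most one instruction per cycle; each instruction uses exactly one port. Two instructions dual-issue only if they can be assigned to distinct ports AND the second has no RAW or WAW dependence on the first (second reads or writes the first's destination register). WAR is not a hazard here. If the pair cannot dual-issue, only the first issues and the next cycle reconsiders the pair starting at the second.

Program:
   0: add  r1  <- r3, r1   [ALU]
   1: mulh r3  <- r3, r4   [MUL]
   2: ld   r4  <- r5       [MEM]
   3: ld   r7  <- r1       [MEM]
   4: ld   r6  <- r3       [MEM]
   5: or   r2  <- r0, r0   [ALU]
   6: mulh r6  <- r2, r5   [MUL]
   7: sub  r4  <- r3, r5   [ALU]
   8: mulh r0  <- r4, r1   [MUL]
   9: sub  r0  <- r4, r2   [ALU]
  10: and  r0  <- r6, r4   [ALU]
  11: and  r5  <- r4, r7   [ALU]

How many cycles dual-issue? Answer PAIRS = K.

PAIRS = 4

0. add.ALU mulh.MUL @i0&i1  | dual
1. ld.MEM @i2  | no-port MEM/MEM
2. ld.MEM @i3  | no-port MEM/MEM
3. ld.MEM or.ALU @i4&i5  | dual
4. mulh.MUL sub.ALU @i6&i7  | dual
5. mulh.MUL @i8  | WAW r0
6. sub.ALU @i9  | WAW r0
7. and.ALU and.ALU @i10&i11  | dual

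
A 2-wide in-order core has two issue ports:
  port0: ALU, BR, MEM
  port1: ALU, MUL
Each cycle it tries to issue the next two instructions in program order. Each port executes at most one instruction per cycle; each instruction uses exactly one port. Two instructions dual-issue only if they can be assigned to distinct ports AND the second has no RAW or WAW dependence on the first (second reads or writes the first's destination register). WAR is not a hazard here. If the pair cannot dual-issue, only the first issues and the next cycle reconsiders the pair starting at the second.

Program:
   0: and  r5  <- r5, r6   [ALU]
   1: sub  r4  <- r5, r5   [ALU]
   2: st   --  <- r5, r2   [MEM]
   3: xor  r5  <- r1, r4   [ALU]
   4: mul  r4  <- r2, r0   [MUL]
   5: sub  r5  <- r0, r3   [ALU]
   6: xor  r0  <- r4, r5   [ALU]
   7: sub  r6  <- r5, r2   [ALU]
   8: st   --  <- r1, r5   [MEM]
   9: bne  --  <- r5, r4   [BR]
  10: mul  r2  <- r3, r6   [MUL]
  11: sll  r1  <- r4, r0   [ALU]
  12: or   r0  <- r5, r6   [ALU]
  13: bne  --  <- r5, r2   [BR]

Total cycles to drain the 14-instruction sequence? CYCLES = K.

CYCLES = 9

0. and @i0  | RAW r5
1. sub/st @i1&i2  | 2-wide
2. xor/mul @i3&i4  | 2-wide
3. sub @i5  | RAW r5
4. xor/sub @i6&i7  | 2-wide
5. st @i8  | no-port MEM/BR
6. bne/mul @i9&i10  | 2-wide
7. sll/or @i11&i12  | 2-wide
8. bne @i13  | tail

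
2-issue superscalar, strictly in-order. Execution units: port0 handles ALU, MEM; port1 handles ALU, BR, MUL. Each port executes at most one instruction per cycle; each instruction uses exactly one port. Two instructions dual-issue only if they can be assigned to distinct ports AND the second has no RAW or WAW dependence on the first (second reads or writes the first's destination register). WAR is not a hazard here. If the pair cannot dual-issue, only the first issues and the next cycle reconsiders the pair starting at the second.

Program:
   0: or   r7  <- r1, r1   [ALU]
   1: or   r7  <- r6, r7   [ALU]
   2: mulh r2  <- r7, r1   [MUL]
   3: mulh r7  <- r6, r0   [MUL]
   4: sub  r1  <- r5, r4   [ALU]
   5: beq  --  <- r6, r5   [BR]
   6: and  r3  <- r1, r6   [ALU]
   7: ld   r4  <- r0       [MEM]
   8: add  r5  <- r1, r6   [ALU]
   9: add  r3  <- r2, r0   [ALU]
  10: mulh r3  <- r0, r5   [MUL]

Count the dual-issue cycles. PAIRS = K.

#0 head=0: or i0 RAW+WAW r7
#1 head=1: or i1 RAW r7
#2 head=2: mulh i2 no-port MUL/MUL
#3 head=3: mulh+sub i3&i4 2-wide
#4 head=5: beq+and i5&i6 2-wide
#5 head=7: ld+add i7&i8 2-wide
#6 head=9: add i9 WAW r3
#7 head=10: mulh i10 tail

PAIRS = 3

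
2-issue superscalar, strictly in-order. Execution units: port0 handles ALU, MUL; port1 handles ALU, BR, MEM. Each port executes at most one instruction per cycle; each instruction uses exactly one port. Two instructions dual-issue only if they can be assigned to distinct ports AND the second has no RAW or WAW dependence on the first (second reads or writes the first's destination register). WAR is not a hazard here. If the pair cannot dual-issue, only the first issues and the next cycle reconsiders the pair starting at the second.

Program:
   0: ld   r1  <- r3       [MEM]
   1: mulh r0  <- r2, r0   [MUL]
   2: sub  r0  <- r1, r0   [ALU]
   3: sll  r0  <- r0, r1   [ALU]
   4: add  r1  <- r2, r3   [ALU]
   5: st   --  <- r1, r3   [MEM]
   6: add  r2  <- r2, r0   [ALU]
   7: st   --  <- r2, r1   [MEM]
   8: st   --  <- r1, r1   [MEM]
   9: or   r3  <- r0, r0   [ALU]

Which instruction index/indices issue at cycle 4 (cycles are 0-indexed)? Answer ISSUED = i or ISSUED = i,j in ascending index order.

ISSUED = 7

c0: i0&i1 ld+mulh  2-wide
c1: i2 sub  RAW+WAW r0
c2: i3&i4 sll+add  2-wide
c3: i5&i6 st+add  2-wide
c4: i7 st  no-port MEM/MEM
c5: i8&i9 st+or  2-wide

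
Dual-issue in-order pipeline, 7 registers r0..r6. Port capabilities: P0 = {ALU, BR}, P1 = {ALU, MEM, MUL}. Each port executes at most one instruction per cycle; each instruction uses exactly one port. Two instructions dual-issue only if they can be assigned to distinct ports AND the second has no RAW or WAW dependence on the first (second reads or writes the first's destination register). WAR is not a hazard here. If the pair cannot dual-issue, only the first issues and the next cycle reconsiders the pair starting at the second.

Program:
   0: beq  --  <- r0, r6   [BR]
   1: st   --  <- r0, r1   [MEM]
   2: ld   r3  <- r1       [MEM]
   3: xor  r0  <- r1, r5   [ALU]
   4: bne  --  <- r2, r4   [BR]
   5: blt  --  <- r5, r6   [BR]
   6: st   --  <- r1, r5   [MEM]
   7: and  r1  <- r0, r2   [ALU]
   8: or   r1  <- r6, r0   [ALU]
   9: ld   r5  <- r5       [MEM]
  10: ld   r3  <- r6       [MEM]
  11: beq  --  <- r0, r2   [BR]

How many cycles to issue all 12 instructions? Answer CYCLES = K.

#0 head=0: beq/st i0/i1 dual
#1 head=2: ld/xor i2/i3 dual
#2 head=4: bne i4 no-port BR/BR
#3 head=5: blt/st i5/i6 dual
#4 head=7: and i7 WAW r1
#5 head=8: or/ld i8/i9 dual
#6 head=10: ld/beq i10/i11 dual

CYCLES = 7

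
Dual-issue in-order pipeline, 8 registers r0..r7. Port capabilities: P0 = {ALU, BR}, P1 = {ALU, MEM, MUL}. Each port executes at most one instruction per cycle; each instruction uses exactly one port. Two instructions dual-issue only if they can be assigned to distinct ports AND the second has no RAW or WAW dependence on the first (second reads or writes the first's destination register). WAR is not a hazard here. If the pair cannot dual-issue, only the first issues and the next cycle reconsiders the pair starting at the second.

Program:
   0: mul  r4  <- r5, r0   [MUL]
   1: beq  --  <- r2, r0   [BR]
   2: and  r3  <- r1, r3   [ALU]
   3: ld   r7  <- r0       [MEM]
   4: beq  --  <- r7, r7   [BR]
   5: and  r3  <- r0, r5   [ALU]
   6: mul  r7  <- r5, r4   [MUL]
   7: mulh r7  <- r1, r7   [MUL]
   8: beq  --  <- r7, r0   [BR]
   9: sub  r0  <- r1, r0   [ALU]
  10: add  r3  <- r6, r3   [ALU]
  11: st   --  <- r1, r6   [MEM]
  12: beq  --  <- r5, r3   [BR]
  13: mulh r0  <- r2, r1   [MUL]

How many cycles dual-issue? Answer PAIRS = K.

PAIRS = 6

c0: i0/i1 mul;beq  pair
c1: i2/i3 and;ld  pair
c2: i4/i5 beq;and  pair
c3: i6 mul  no-port MUL/MUL
c4: i7 mulh  RAW r7
c5: i8/i9 beq;sub  pair
c6: i10/i11 add;st  pair
c7: i12/i13 beq;mulh  pair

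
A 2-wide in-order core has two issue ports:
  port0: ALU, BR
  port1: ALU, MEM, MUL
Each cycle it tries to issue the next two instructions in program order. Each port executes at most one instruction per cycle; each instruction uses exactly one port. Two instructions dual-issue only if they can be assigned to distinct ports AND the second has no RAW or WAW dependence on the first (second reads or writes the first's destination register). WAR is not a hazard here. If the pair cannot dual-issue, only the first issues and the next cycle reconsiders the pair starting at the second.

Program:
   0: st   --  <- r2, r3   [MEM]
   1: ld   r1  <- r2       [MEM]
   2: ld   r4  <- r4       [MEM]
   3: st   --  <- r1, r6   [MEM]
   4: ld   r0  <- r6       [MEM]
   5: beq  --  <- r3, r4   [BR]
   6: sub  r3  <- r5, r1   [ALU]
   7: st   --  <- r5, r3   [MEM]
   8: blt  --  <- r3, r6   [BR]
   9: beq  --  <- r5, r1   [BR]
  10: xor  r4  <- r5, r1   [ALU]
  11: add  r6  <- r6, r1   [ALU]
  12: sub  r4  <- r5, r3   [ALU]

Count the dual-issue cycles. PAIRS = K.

PAIRS = 4

[0] i0  st  -- no-port MEM/MEM
[1] i1  ld  -- no-port MEM/MEM
[2] i2  ld  -- no-port MEM/MEM
[3] i3  st  -- no-port MEM/MEM
[4] i4,i5  ld;beq  -- pair
[5] i6  sub  -- RAW r3
[6] i7,i8  st;blt  -- pair
[7] i9,i10  beq;xor  -- pair
[8] i11,i12  add;sub  -- pair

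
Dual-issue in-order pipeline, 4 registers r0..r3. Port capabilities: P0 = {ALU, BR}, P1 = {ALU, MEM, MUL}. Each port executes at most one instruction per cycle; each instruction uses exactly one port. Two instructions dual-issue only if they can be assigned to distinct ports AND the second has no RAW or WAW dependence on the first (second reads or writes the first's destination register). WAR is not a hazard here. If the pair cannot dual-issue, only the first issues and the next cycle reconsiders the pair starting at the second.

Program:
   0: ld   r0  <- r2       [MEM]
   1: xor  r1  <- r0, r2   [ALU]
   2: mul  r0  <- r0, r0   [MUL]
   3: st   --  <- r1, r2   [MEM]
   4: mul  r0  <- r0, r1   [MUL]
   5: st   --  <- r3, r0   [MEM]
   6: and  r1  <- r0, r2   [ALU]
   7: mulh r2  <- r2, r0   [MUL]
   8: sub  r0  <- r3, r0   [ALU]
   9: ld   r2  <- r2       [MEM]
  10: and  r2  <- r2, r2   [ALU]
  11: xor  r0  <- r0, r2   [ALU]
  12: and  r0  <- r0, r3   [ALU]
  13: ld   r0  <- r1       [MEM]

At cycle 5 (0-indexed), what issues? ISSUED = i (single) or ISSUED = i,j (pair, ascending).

ISSUED = 7,8

#0 head=0: ld i0 RAW r0
#1 head=1: xor;mul i1+i2 dual
#2 head=3: st i3 no-port MEM/MUL
#3 head=4: mul i4 no-port MUL/MEM
#4 head=5: st;and i5+i6 dual
#5 head=7: mulh;sub i7+i8 dual
#6 head=9: ld i9 RAW+WAW r2
#7 head=10: and i10 RAW r2
#8 head=11: xor i11 RAW+WAW r0
#9 head=12: and i12 WAW r0
#10 head=13: ld i13 tail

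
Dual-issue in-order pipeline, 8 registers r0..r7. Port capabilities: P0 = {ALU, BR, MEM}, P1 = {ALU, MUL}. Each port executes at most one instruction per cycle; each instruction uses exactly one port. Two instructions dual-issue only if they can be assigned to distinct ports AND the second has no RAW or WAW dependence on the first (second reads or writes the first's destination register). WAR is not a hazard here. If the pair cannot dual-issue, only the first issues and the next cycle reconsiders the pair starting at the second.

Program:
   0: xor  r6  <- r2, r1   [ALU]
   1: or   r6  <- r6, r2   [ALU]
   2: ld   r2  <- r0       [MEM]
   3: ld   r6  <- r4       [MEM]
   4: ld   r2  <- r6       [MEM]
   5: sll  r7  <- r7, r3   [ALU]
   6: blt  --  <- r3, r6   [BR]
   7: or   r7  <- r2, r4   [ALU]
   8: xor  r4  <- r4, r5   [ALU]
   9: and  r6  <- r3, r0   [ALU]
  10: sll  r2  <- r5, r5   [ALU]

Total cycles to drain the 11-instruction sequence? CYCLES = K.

t=0 i0:xor ; RAW+WAW r6
t=1 i1+i2:or ld ; 2-wide
t=2 i3:ld ; no-port MEM/MEM
t=3 i4+i5:ld sll ; 2-wide
t=4 i6+i7:blt or ; 2-wide
t=5 i8+i9:xor and ; 2-wide
t=6 i10:sll ; tail

CYCLES = 7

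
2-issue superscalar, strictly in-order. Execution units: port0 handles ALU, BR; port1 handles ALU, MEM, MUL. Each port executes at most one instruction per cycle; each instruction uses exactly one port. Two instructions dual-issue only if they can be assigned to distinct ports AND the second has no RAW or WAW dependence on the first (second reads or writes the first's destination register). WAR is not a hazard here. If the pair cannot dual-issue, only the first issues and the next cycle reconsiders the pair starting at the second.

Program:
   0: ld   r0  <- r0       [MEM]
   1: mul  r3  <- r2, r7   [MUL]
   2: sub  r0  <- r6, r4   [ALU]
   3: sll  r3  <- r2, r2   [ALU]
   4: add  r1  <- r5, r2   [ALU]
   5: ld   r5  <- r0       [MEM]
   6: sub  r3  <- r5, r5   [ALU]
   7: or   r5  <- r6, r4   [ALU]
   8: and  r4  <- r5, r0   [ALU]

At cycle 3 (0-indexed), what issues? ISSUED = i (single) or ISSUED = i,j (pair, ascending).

[0] i0  ld.MEM  -- no-port MEM/MUL
[1] i1+i2  mul.MUL+sub.ALU  -- dual
[2] i3+i4  sll.ALU+add.ALU  -- dual
[3] i5  ld.MEM  -- RAW r5
[4] i6+i7  sub.ALU+or.ALU  -- dual
[5] i8  and.ALU  -- tail

ISSUED = 5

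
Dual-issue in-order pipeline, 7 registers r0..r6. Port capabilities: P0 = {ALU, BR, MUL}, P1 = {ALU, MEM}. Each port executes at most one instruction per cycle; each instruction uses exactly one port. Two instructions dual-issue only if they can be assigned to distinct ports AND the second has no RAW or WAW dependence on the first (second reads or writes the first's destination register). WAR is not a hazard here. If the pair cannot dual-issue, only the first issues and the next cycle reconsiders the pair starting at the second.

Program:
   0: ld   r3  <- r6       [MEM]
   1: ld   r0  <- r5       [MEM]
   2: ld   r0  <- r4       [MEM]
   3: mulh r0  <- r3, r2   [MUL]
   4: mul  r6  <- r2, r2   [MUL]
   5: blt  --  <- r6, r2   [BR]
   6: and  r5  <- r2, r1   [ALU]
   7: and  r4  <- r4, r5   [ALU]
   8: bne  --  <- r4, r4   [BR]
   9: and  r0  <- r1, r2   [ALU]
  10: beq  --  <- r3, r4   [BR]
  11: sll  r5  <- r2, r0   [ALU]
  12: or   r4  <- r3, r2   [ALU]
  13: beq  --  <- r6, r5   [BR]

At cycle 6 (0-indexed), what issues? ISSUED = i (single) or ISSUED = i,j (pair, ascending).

t=0 i0:ld ; no-port MEM/MEM
t=1 i1:ld ; no-port MEM/MEM
t=2 i2:ld ; WAW r0
t=3 i3:mulh ; no-port MUL/MUL
t=4 i4:mul ; no-port MUL/BR
t=5 i5/i6:blt/and ; pair
t=6 i7:and ; RAW r4
t=7 i8/i9:bne/and ; pair
t=8 i10/i11:beq/sll ; pair
t=9 i12/i13:or/beq ; pair

ISSUED = 7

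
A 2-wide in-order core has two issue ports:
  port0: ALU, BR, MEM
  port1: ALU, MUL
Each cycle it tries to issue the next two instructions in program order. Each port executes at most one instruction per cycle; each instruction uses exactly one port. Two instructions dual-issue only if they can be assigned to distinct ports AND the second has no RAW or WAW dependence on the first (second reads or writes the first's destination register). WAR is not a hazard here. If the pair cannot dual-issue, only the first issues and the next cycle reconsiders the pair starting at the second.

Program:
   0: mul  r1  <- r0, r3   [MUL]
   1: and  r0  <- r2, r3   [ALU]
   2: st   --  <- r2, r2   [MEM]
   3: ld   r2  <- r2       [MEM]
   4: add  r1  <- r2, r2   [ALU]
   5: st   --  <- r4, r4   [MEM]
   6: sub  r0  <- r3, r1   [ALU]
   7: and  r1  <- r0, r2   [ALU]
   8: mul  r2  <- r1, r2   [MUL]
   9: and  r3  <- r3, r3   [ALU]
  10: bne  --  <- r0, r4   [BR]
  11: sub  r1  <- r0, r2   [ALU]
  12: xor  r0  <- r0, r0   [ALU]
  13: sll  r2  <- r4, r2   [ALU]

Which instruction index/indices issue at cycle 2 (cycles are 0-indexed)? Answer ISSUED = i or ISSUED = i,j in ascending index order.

0. mul.MUL+and.ALU @i0/i1  | pair
1. st.MEM @i2  | no-port MEM/MEM
2. ld.MEM @i3  | RAW r2
3. add.ALU+st.MEM @i4/i5  | pair
4. sub.ALU @i6  | RAW r0
5. and.ALU @i7  | RAW r1
6. mul.MUL+and.ALU @i8/i9  | pair
7. bne.BR+sub.ALU @i10/i11  | pair
8. xor.ALU+sll.ALU @i12/i13  | pair

ISSUED = 3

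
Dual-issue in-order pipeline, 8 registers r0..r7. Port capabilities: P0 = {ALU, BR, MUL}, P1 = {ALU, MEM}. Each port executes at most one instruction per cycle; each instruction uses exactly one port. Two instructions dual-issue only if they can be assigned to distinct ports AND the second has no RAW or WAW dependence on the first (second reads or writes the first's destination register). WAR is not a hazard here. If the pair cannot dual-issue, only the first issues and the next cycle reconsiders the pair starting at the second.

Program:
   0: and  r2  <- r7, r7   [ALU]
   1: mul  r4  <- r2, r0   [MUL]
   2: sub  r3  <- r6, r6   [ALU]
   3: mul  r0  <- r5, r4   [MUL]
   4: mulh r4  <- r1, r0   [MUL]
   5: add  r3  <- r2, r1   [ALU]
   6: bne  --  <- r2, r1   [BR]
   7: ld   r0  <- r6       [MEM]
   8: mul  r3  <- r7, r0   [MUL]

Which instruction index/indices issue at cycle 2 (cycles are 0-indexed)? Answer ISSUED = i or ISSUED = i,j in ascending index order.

ISSUED = 3

c0: i0 and.ALU  RAW r2
c1: i1/i2 mul.MUL+sub.ALU  pair
c2: i3 mul.MUL  no-port MUL/MUL
c3: i4/i5 mulh.MUL+add.ALU  pair
c4: i6/i7 bne.BR+ld.MEM  pair
c5: i8 mul.MUL  tail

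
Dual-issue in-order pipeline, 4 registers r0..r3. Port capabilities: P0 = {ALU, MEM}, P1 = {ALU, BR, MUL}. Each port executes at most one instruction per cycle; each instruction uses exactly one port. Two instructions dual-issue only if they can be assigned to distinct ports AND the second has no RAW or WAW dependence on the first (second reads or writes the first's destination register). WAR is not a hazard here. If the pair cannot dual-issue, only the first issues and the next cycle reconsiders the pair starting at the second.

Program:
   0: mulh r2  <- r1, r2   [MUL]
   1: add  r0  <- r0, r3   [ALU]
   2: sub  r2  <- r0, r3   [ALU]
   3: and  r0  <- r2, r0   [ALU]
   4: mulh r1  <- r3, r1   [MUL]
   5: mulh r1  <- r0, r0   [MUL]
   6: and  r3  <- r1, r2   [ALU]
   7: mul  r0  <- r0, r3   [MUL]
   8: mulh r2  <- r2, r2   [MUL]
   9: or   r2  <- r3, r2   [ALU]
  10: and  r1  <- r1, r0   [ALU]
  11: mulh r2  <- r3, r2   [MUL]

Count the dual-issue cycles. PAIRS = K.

PAIRS = 3

0. mulh.MUL/add.ALU @i0/i1  | pair
1. sub.ALU @i2  | RAW r2
2. and.ALU/mulh.MUL @i3/i4  | pair
3. mulh.MUL @i5  | RAW r1
4. and.ALU @i6  | RAW r3
5. mul.MUL @i7  | no-port MUL/MUL
6. mulh.MUL @i8  | RAW+WAW r2
7. or.ALU/and.ALU @i9/i10  | pair
8. mulh.MUL @i11  | tail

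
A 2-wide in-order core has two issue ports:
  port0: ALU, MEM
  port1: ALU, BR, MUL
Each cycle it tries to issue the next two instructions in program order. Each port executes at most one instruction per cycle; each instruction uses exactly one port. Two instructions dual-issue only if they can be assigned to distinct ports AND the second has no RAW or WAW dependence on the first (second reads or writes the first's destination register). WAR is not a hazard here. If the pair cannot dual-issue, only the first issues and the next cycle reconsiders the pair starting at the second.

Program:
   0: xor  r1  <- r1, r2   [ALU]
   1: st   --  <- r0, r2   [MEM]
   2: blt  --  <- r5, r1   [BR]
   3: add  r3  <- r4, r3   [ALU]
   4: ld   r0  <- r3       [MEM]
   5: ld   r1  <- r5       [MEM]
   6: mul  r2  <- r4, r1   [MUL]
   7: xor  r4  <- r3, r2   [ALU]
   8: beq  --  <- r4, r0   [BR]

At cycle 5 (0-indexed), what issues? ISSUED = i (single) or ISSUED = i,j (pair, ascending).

ISSUED = 7

  cy0 -> i0+i1 (xor.ALU;st.MEM) 2-wide
  cy1 -> i2+i3 (blt.BR;add.ALU) 2-wide
  cy2 -> i4 (ld.MEM) no-port MEM/MEM
  cy3 -> i5 (ld.MEM) RAW r1
  cy4 -> i6 (mul.MUL) RAW r2
  cy5 -> i7 (xor.ALU) RAW r4
  cy6 -> i8 (beq.BR) tail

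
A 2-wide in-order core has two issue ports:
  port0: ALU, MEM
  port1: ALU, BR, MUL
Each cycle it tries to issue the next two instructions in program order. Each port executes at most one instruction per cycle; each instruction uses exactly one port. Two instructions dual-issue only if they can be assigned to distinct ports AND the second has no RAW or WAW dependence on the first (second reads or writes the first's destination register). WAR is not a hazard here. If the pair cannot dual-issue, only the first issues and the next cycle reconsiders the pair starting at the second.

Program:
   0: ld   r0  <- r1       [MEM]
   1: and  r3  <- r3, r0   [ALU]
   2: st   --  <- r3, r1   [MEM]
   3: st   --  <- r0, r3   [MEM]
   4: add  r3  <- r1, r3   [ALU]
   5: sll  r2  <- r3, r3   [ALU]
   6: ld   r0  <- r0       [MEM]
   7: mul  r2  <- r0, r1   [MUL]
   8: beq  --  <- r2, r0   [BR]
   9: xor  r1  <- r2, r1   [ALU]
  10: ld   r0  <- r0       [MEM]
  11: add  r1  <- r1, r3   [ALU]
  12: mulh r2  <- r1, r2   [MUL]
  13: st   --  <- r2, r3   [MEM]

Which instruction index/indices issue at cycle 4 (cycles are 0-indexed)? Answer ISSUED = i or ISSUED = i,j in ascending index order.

  cy0 -> i0 (ld) RAW r0
  cy1 -> i1 (and) RAW r3
  cy2 -> i2 (st) no-port MEM/MEM
  cy3 -> i3/i4 (st/add) dual
  cy4 -> i5/i6 (sll/ld) dual
  cy5 -> i7 (mul) no-port MUL/BR
  cy6 -> i8/i9 (beq/xor) dual
  cy7 -> i10/i11 (ld/add) dual
  cy8 -> i12 (mulh) RAW r2
  cy9 -> i13 (st) tail

ISSUED = 5,6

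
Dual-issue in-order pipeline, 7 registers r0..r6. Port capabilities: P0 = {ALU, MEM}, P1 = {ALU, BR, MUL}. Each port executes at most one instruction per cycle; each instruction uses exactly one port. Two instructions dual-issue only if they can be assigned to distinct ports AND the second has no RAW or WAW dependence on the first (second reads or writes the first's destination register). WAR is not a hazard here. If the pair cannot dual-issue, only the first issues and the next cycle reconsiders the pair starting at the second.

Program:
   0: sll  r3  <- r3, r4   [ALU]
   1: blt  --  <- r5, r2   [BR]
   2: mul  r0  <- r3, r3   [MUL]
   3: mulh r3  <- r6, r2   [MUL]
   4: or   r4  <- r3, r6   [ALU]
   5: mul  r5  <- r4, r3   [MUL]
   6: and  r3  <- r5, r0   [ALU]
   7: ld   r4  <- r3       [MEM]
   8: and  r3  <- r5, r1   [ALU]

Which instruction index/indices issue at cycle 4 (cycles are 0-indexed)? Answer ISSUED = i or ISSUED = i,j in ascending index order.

t=0 i0,i1:sll.ALU/blt.BR ; pair
t=1 i2:mul.MUL ; no-port MUL/MUL
t=2 i3:mulh.MUL ; RAW r3
t=3 i4:or.ALU ; RAW r4
t=4 i5:mul.MUL ; RAW r5
t=5 i6:and.ALU ; RAW r3
t=6 i7,i8:ld.MEM/and.ALU ; pair

ISSUED = 5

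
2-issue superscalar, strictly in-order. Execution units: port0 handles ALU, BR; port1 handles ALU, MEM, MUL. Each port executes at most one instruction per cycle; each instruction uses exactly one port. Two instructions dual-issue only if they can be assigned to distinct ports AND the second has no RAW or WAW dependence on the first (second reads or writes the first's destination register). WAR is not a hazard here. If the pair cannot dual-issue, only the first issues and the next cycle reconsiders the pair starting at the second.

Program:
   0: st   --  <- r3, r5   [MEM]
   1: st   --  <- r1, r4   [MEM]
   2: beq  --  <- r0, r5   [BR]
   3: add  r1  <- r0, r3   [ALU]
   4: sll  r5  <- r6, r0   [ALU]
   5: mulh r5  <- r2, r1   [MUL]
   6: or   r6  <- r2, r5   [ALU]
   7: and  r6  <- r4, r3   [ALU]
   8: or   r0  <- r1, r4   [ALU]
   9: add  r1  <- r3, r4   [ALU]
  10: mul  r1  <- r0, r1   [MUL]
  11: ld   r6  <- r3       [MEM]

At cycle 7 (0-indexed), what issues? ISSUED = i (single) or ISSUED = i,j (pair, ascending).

ISSUED = 10

  cy0 -> i0 (st.MEM) no-port MEM/MEM
  cy1 -> i1/i2 (st.MEM/beq.BR) pair
  cy2 -> i3/i4 (add.ALU/sll.ALU) pair
  cy3 -> i5 (mulh.MUL) RAW r5
  cy4 -> i6 (or.ALU) WAW r6
  cy5 -> i7/i8 (and.ALU/or.ALU) pair
  cy6 -> i9 (add.ALU) RAW+WAW r1
  cy7 -> i10 (mul.MUL) no-port MUL/MEM
  cy8 -> i11 (ld.MEM) tail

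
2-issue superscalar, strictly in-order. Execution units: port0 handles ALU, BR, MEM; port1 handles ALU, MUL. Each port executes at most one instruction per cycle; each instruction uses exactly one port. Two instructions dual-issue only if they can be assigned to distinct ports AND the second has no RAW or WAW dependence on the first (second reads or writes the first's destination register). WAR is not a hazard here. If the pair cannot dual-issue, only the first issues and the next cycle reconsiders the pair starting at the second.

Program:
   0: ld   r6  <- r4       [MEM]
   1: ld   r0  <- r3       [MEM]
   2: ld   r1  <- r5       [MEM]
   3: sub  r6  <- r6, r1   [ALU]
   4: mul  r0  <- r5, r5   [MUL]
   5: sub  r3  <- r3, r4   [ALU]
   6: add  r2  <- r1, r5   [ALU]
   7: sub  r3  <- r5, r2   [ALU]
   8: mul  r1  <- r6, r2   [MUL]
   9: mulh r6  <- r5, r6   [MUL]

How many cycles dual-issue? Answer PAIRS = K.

#0 head=0: ld.MEM i0 no-port MEM/MEM
#1 head=1: ld.MEM i1 no-port MEM/MEM
#2 head=2: ld.MEM i2 RAW r1
#3 head=3: sub.ALU/mul.MUL i3&i4 dual
#4 head=5: sub.ALU/add.ALU i5&i6 dual
#5 head=7: sub.ALU/mul.MUL i7&i8 dual
#6 head=9: mulh.MUL i9 tail

PAIRS = 3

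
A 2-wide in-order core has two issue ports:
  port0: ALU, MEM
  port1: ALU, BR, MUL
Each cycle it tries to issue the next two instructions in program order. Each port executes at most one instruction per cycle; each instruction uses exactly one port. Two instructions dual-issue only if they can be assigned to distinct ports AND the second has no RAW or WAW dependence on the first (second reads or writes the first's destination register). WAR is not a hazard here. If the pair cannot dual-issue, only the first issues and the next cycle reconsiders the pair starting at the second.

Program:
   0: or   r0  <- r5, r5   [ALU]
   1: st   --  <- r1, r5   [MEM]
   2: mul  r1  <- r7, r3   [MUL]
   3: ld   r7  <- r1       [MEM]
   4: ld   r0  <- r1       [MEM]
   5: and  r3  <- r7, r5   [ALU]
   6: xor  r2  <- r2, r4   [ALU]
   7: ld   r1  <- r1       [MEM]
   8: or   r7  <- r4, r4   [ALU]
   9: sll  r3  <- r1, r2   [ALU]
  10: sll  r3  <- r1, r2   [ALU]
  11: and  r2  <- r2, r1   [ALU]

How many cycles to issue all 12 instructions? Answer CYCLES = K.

CYCLES = 7

  cy0 -> i0,i1 (or;st) 2-wide
  cy1 -> i2 (mul) RAW r1
  cy2 -> i3 (ld) no-port MEM/MEM
  cy3 -> i4,i5 (ld;and) 2-wide
  cy4 -> i6,i7 (xor;ld) 2-wide
  cy5 -> i8,i9 (or;sll) 2-wide
  cy6 -> i10,i11 (sll;and) 2-wide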